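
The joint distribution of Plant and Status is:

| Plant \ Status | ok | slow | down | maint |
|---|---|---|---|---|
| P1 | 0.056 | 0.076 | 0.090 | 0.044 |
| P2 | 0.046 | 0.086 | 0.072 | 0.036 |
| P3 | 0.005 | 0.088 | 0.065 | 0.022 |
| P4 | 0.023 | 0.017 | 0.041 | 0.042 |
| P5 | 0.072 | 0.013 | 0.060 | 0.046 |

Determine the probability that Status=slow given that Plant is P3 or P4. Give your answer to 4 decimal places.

P(Plant=P3) = 0.005 + 0.088 + 0.065 + 0.022 = 0.180.
P(Plant=P4) = 0.023 + 0.017 + 0.041 + 0.042 = 0.123.
P(Plant ∈ {P3, P4}) = 0.180 + 0.123 = 0.303; P(Status=slow, Plant ∈ {P3, P4}) = 0.088 + 0.017 = 0.105.
P(Status=slow | Plant ∈ {P3, P4}) = 0.105/0.303 = 0.3465.

0.3465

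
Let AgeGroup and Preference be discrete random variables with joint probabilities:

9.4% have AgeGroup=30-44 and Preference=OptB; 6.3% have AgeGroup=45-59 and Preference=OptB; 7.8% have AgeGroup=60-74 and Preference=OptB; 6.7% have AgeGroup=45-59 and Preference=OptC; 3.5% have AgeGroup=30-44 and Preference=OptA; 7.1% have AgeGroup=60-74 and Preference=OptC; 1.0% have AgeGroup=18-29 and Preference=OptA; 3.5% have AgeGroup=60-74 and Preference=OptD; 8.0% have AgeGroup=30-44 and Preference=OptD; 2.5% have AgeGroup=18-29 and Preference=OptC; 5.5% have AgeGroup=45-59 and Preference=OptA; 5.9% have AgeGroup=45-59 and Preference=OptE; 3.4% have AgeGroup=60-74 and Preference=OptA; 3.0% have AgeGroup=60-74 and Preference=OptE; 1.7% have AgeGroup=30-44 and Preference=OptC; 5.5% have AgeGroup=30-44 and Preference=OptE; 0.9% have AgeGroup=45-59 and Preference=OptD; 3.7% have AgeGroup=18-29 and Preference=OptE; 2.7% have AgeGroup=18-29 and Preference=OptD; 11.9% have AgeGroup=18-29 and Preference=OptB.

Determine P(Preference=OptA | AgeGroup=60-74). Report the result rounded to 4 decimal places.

P(AgeGroup=60-74) = 0.034 + 0.078 + 0.071 + 0.035 + 0.030 = 0.248.
P(Preference=OptA | AgeGroup=60-74) = 0.034/0.248 = 0.1371.

0.1371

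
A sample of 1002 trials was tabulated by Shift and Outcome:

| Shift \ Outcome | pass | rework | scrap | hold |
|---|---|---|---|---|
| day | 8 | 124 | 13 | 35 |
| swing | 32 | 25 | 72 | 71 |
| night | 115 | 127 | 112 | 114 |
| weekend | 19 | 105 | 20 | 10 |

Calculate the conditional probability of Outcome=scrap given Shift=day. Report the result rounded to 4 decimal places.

Total with Shift=day: 8 + 124 + 13 + 35 = 180.
P(Outcome=scrap | Shift=day) = 13/180 = 0.0722.

0.0722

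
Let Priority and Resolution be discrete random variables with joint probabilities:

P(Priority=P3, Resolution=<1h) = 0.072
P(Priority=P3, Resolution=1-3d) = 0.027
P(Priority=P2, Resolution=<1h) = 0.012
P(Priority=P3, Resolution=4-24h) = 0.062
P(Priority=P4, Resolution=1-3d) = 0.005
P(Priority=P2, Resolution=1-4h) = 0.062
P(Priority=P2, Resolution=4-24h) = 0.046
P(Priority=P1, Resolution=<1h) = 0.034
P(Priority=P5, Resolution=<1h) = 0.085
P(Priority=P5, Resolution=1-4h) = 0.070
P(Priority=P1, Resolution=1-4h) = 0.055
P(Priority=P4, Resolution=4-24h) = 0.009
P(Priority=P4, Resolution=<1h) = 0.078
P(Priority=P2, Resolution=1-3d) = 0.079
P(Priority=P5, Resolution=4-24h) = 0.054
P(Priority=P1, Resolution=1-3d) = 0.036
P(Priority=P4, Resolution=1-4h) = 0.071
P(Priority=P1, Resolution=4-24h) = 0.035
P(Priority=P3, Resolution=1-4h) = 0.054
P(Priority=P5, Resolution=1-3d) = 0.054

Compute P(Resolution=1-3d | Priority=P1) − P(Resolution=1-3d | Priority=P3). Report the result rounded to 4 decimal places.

0.0994

P(Priority=P1) = 0.034 + 0.055 + 0.035 + 0.036 = 0.160; P(Resolution=1-3d | Priority=P1) = 0.036/0.160 = 0.22500.
P(Priority=P3) = 0.072 + 0.054 + 0.062 + 0.027 = 0.215; P(Resolution=1-3d | Priority=P3) = 0.027/0.215 = 0.12558.
Difference = 0.0994.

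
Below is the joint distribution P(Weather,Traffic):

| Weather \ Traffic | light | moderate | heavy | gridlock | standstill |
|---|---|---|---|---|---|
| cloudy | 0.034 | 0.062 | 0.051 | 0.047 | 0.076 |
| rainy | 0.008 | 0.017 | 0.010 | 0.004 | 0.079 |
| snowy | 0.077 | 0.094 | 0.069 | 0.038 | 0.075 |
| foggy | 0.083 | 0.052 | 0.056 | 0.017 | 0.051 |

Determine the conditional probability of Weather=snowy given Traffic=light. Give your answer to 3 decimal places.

0.381

P(Traffic=light) = 0.034 + 0.008 + 0.077 + 0.083 = 0.202.
P(Weather=snowy | Traffic=light) = 0.077/0.202 = 0.381.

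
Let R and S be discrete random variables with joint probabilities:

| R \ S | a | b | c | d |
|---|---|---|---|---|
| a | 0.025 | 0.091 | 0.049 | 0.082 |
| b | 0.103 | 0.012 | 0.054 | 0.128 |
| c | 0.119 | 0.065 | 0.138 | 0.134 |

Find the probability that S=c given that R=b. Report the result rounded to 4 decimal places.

0.1818

P(R=b) = 0.103 + 0.012 + 0.054 + 0.128 = 0.297.
P(S=c | R=b) = 0.054/0.297 = 0.1818.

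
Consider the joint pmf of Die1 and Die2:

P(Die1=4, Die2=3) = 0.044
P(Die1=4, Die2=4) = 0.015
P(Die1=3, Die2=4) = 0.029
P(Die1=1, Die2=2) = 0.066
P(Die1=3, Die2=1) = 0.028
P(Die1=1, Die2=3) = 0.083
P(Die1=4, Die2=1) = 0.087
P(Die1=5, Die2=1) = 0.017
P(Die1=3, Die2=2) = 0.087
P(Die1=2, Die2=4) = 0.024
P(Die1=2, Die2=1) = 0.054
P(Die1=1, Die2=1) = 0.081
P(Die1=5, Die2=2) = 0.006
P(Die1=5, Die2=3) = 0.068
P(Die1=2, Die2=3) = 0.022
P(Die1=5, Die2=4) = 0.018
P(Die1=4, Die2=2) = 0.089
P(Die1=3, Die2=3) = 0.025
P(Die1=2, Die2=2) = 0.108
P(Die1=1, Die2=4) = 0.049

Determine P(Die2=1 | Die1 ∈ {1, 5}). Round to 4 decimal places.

P(Die1=1) = 0.081 + 0.066 + 0.083 + 0.049 = 0.279.
P(Die1=5) = 0.017 + 0.006 + 0.068 + 0.018 = 0.109.
P(Die1 ∈ {1, 5}) = 0.279 + 0.109 = 0.388; P(Die2=1, Die1 ∈ {1, 5}) = 0.081 + 0.017 = 0.098.
P(Die2=1 | Die1 ∈ {1, 5}) = 0.098/0.388 = 0.2526.

0.2526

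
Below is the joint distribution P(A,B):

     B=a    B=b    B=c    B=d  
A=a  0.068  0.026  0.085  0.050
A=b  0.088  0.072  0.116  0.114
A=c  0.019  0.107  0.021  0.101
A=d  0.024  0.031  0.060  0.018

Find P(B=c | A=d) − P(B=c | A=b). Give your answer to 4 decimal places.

P(A=d) = 0.024 + 0.031 + 0.060 + 0.018 = 0.133; P(B=c | A=d) = 0.060/0.133 = 0.45113.
P(A=b) = 0.088 + 0.072 + 0.116 + 0.114 = 0.390; P(B=c | A=b) = 0.116/0.390 = 0.29744.
Difference = 0.1537.

0.1537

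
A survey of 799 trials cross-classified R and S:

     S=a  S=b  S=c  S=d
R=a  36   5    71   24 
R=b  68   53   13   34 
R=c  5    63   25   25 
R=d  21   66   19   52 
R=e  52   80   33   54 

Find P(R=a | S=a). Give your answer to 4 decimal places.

0.1978

Total with S=a: 36 + 68 + 5 + 21 + 52 = 182.
P(R=a | S=a) = 36/182 = 0.1978.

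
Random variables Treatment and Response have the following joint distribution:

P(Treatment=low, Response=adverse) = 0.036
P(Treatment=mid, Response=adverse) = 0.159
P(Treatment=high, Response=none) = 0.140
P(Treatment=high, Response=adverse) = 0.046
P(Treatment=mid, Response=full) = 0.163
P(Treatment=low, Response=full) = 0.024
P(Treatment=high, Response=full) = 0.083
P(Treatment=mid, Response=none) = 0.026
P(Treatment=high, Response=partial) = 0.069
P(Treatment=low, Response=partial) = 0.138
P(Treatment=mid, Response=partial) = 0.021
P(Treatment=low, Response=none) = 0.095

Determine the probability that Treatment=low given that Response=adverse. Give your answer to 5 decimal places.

P(Response=adverse) = 0.036 + 0.159 + 0.046 = 0.241.
P(Treatment=low | Response=adverse) = 0.036/0.241 = 0.14938.

0.14938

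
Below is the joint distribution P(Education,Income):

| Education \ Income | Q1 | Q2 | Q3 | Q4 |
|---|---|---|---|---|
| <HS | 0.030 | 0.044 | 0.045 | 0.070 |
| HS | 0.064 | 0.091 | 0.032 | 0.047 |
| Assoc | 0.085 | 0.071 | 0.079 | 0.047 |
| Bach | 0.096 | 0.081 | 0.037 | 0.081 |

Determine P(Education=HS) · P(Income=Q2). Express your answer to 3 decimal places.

0.067

P(Education=HS) = 0.064 + 0.091 + 0.032 + 0.047 = 0.234.
P(Income=Q2) = 0.044 + 0.091 + 0.071 + 0.081 = 0.287.
Product: 0.234 × 0.287 = 0.067.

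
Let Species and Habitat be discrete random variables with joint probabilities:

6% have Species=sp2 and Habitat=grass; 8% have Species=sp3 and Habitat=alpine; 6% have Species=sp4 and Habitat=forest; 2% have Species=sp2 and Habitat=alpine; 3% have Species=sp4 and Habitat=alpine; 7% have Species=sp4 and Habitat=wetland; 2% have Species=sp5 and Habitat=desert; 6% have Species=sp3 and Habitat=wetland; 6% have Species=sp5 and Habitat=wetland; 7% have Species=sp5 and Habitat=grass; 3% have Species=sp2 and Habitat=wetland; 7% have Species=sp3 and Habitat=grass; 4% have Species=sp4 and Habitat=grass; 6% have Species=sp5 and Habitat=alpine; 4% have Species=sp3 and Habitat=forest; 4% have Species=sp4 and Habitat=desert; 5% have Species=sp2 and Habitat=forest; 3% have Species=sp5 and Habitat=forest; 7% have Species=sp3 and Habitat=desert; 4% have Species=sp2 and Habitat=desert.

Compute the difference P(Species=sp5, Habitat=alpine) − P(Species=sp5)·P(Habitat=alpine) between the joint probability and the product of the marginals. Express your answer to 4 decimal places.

0.0144

P(Species=sp5) = 0.03 + 0.07 + 0.06 + 0.02 + 0.06 = 0.24.
P(Habitat=alpine) = 0.02 + 0.08 + 0.03 + 0.06 = 0.19.
P(Species=sp5, Habitat=alpine) − P(Species=sp5)P(Habitat=alpine) = 0.06 − 0.24×0.19 = 0.0144.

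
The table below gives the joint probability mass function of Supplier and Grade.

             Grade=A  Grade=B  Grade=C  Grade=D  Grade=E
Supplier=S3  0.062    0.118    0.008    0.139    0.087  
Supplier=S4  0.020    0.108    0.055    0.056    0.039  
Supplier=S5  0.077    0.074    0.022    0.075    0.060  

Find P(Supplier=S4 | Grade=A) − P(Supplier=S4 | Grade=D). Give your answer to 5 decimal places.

P(Grade=A) = 0.062 + 0.020 + 0.077 = 0.159; P(Supplier=S4 | Grade=A) = 0.020/0.159 = 0.125786.
P(Grade=D) = 0.139 + 0.056 + 0.075 = 0.270; P(Supplier=S4 | Grade=D) = 0.056/0.270 = 0.207407.
Difference = -0.08162.

-0.08162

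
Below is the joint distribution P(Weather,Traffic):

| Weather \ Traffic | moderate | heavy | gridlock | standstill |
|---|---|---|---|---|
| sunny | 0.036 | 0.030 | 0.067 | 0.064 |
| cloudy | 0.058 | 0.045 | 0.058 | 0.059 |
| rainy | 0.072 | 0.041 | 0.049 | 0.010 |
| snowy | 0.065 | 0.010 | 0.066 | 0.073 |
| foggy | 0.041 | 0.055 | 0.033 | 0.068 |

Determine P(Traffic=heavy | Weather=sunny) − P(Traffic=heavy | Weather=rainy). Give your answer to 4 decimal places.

-0.0861

P(Weather=sunny) = 0.036 + 0.030 + 0.067 + 0.064 = 0.197; P(Traffic=heavy | Weather=sunny) = 0.030/0.197 = 0.15228.
P(Weather=rainy) = 0.072 + 0.041 + 0.049 + 0.010 = 0.172; P(Traffic=heavy | Weather=rainy) = 0.041/0.172 = 0.23837.
Difference = -0.0861.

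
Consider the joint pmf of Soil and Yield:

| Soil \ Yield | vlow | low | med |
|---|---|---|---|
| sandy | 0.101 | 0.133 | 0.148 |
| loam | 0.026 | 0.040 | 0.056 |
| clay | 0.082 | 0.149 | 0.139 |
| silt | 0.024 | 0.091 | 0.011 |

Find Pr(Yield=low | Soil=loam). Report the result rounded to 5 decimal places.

P(Soil=loam) = 0.026 + 0.040 + 0.056 = 0.122.
P(Yield=low | Soil=loam) = 0.040/0.122 = 0.32787.

0.32787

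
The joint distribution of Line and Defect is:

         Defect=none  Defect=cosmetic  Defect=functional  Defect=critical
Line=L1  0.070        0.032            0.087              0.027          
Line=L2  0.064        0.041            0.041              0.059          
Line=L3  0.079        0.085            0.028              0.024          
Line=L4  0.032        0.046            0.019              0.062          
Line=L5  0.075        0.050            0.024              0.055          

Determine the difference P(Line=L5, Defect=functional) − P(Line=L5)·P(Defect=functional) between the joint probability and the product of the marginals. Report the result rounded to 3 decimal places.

-0.017

P(Line=L5) = 0.075 + 0.050 + 0.024 + 0.055 = 0.204.
P(Defect=functional) = 0.087 + 0.041 + 0.028 + 0.019 + 0.024 = 0.199.
P(Line=L5, Defect=functional) − P(Line=L5)P(Defect=functional) = 0.024 − 0.204×0.199 = -0.017.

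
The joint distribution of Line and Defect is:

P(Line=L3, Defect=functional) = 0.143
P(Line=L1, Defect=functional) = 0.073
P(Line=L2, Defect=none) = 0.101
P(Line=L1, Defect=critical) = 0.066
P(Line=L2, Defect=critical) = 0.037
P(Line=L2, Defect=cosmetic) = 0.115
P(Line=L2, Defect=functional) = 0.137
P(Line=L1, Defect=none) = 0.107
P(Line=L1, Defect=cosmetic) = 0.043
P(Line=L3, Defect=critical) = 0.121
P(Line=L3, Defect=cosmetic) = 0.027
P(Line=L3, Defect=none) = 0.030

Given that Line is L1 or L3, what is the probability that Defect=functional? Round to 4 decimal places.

0.3541

P(Line=L1) = 0.107 + 0.043 + 0.073 + 0.066 = 0.289.
P(Line=L3) = 0.030 + 0.027 + 0.143 + 0.121 = 0.321.
P(Line ∈ {L1, L3}) = 0.289 + 0.321 = 0.610; P(Defect=functional, Line ∈ {L1, L3}) = 0.073 + 0.143 = 0.216.
P(Defect=functional | Line ∈ {L1, L3}) = 0.216/0.610 = 0.3541.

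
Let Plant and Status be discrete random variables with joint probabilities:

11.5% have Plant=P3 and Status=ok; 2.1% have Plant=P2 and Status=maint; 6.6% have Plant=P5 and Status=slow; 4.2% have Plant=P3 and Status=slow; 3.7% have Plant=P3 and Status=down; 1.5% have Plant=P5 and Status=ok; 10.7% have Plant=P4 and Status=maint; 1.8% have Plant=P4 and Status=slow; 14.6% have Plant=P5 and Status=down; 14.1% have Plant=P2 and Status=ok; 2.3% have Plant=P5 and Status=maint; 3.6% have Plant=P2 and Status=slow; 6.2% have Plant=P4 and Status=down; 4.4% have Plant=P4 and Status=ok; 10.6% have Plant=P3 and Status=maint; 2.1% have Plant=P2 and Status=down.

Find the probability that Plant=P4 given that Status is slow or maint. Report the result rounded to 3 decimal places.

P(Status=slow) = 0.036 + 0.042 + 0.018 + 0.066 = 0.162.
P(Status=maint) = 0.021 + 0.106 + 0.107 + 0.023 = 0.257.
P(Status ∈ {slow, maint}) = 0.162 + 0.257 = 0.419; P(Plant=P4, Status ∈ {slow, maint}) = 0.018 + 0.107 = 0.125.
P(Plant=P4 | Status ∈ {slow, maint}) = 0.125/0.419 = 0.298.

0.298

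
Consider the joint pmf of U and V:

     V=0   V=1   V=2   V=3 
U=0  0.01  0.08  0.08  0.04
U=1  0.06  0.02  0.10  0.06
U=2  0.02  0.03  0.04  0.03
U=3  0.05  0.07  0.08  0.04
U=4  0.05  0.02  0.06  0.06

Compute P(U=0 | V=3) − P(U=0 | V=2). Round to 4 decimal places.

P(V=3) = 0.04 + 0.06 + 0.03 + 0.04 + 0.06 = 0.23; P(U=0 | V=3) = 0.04/0.23 = 0.17391.
P(V=2) = 0.08 + 0.10 + 0.04 + 0.08 + 0.06 = 0.36; P(U=0 | V=2) = 0.08/0.36 = 0.22222.
Difference = -0.0483.

-0.0483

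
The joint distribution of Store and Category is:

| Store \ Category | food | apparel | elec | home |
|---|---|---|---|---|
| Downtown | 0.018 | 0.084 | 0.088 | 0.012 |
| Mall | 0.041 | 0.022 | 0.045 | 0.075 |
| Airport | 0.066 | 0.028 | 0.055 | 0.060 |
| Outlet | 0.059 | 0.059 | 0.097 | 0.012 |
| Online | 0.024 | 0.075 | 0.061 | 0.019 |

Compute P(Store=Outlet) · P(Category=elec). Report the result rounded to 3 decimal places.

P(Store=Outlet) = 0.059 + 0.059 + 0.097 + 0.012 = 0.227.
P(Category=elec) = 0.088 + 0.045 + 0.055 + 0.097 + 0.061 = 0.346.
Product: 0.227 × 0.346 = 0.079.

0.079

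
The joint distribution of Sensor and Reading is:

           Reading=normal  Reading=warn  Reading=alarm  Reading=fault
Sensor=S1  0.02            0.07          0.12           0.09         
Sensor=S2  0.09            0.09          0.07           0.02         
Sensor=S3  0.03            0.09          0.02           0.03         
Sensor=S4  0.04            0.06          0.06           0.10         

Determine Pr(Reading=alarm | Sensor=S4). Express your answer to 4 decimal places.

0.2308

P(Sensor=S4) = 0.04 + 0.06 + 0.06 + 0.10 = 0.26.
P(Reading=alarm | Sensor=S4) = 0.06/0.26 = 0.2308.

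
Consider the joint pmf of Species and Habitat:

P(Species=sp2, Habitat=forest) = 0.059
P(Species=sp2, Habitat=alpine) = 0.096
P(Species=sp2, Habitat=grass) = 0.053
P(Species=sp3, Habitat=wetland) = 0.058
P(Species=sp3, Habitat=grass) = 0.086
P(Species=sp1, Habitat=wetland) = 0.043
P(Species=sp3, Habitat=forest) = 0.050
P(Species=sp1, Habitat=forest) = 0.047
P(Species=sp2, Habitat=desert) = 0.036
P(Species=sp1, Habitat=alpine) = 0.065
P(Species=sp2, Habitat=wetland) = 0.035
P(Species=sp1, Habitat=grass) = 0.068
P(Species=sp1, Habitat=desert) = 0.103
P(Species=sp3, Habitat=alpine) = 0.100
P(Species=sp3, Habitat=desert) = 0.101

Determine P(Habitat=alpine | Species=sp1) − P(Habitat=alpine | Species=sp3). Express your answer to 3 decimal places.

-0.054

P(Species=sp1) = 0.047 + 0.068 + 0.043 + 0.103 + 0.065 = 0.326; P(Habitat=alpine | Species=sp1) = 0.065/0.326 = 0.1994.
P(Species=sp3) = 0.050 + 0.086 + 0.058 + 0.101 + 0.100 = 0.395; P(Habitat=alpine | Species=sp3) = 0.100/0.395 = 0.2532.
Difference = -0.054.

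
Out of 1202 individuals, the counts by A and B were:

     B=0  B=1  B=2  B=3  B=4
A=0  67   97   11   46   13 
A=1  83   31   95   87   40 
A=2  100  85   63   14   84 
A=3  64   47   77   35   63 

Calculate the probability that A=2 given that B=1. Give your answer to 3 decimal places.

0.327

Total with B=1: 97 + 31 + 85 + 47 = 260.
P(A=2 | B=1) = 85/260 = 0.327.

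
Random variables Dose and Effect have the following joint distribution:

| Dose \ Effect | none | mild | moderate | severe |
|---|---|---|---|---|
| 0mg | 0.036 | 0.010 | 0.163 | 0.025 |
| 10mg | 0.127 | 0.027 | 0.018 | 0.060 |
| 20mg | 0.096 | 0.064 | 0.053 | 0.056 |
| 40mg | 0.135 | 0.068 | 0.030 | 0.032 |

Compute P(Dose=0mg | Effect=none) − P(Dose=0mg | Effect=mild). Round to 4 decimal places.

P(Effect=none) = 0.036 + 0.127 + 0.096 + 0.135 = 0.394; P(Dose=0mg | Effect=none) = 0.036/0.394 = 0.09137.
P(Effect=mild) = 0.010 + 0.027 + 0.064 + 0.068 = 0.169; P(Dose=0mg | Effect=mild) = 0.010/0.169 = 0.05917.
Difference = 0.0322.

0.0322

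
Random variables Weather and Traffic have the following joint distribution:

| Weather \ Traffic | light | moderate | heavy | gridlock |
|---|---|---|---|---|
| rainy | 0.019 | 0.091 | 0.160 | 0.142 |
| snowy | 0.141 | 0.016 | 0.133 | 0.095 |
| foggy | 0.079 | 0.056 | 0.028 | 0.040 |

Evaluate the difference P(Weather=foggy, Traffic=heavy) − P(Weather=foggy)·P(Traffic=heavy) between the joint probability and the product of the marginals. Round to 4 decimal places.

P(Weather=foggy) = 0.079 + 0.056 + 0.028 + 0.040 = 0.203.
P(Traffic=heavy) = 0.160 + 0.133 + 0.028 = 0.321.
P(Weather=foggy, Traffic=heavy) − P(Weather=foggy)P(Traffic=heavy) = 0.028 − 0.203×0.321 = -0.0372.

-0.0372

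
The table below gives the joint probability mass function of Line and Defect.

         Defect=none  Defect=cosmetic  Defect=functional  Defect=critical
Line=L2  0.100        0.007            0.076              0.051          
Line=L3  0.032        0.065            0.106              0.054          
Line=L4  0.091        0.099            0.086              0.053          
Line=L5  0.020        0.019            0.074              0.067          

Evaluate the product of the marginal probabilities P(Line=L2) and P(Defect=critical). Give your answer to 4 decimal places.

0.0527

P(Line=L2) = 0.100 + 0.007 + 0.076 + 0.051 = 0.234.
P(Defect=critical) = 0.051 + 0.054 + 0.053 + 0.067 = 0.225.
Product: 0.234 × 0.225 = 0.0527.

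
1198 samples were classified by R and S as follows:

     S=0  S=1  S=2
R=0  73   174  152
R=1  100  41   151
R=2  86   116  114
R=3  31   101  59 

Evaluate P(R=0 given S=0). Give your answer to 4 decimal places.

0.2517

Total with S=0: 73 + 100 + 86 + 31 = 290.
P(R=0 | S=0) = 73/290 = 0.2517.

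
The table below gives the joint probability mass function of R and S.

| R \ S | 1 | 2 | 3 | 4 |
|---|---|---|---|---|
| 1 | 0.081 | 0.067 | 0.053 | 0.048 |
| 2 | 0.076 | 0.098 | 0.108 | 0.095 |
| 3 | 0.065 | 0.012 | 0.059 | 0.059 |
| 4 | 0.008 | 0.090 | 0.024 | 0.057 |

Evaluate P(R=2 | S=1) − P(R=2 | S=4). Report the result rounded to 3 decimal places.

P(S=1) = 0.081 + 0.076 + 0.065 + 0.008 = 0.230; P(R=2 | S=1) = 0.076/0.230 = 0.3304.
P(S=4) = 0.048 + 0.095 + 0.059 + 0.057 = 0.259; P(R=2 | S=4) = 0.095/0.259 = 0.3668.
Difference = -0.036.

-0.036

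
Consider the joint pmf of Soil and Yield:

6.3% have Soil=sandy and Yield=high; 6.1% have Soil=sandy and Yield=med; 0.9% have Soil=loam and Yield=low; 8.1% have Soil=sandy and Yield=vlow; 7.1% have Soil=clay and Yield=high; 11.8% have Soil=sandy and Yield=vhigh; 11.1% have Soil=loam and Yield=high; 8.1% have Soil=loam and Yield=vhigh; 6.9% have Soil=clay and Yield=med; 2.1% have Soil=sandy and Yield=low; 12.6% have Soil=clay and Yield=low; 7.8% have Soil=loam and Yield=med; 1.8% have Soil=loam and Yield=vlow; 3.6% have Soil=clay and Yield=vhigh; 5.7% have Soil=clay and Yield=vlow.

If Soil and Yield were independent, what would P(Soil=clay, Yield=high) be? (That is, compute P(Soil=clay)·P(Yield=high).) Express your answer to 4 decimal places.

0.0880

P(Soil=clay) = 0.057 + 0.126 + 0.069 + 0.071 + 0.036 = 0.359.
P(Yield=high) = 0.063 + 0.111 + 0.071 = 0.245.
Product: 0.359 × 0.245 = 0.0880.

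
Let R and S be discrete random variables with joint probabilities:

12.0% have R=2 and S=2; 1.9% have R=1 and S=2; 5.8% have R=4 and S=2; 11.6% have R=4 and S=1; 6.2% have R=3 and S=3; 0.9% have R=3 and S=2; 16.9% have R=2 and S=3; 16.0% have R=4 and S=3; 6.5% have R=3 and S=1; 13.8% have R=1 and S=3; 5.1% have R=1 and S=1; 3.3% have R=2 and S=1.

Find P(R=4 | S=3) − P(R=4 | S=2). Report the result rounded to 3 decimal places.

0.021

P(S=3) = 0.138 + 0.169 + 0.062 + 0.160 = 0.529; P(R=4 | S=3) = 0.160/0.529 = 0.3025.
P(S=2) = 0.019 + 0.120 + 0.009 + 0.058 = 0.206; P(R=4 | S=2) = 0.058/0.206 = 0.2816.
Difference = 0.021.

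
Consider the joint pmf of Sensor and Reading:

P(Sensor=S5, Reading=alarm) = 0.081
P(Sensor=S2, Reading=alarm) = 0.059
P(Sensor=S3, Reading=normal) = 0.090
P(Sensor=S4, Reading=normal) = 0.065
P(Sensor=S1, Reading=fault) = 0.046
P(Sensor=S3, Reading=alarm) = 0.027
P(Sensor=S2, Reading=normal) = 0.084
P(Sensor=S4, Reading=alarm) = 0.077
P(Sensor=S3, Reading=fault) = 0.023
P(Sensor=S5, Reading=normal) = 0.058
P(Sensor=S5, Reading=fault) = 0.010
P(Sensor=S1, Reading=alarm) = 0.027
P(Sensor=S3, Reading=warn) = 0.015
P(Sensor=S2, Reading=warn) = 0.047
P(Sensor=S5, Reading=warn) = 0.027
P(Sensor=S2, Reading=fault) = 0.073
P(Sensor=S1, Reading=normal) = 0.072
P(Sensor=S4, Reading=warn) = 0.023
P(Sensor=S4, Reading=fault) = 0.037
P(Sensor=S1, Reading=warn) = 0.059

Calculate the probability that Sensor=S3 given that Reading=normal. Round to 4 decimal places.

P(Reading=normal) = 0.072 + 0.084 + 0.090 + 0.065 + 0.058 = 0.369.
P(Sensor=S3 | Reading=normal) = 0.090/0.369 = 0.2439.

0.2439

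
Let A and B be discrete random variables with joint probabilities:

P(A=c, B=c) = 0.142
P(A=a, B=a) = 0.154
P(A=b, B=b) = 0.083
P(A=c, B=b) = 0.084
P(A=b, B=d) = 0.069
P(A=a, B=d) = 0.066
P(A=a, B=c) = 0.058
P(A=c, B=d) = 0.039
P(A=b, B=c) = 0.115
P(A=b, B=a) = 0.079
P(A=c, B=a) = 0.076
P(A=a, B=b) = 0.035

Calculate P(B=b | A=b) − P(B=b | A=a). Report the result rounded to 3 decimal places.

P(A=b) = 0.079 + 0.083 + 0.115 + 0.069 = 0.346; P(B=b | A=b) = 0.083/0.346 = 0.2399.
P(A=a) = 0.154 + 0.035 + 0.058 + 0.066 = 0.313; P(B=b | A=a) = 0.035/0.313 = 0.1118.
Difference = 0.128.

0.128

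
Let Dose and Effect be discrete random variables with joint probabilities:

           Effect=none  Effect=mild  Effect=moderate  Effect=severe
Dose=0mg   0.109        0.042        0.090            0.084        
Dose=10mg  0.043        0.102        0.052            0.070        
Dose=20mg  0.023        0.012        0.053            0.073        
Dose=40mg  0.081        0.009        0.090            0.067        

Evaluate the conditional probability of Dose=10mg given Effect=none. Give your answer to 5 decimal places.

0.16797

P(Effect=none) = 0.109 + 0.043 + 0.023 + 0.081 = 0.256.
P(Dose=10mg | Effect=none) = 0.043/0.256 = 0.16797.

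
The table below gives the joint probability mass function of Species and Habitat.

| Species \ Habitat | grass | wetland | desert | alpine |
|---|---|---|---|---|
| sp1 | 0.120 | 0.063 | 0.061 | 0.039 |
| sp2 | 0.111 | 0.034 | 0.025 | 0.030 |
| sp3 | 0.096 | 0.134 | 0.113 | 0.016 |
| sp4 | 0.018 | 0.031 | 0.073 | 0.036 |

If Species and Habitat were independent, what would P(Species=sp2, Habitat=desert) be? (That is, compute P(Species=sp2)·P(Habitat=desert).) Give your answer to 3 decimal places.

0.054

P(Species=sp2) = 0.111 + 0.034 + 0.025 + 0.030 = 0.200.
P(Habitat=desert) = 0.061 + 0.025 + 0.113 + 0.073 = 0.272.
Product: 0.200 × 0.272 = 0.054.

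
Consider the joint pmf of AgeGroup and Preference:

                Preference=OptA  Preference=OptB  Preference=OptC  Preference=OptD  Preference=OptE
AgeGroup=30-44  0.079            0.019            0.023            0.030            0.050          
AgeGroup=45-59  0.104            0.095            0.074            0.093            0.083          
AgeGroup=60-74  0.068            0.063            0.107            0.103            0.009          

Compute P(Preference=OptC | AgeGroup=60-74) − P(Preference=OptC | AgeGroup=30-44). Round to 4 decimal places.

P(AgeGroup=60-74) = 0.068 + 0.063 + 0.107 + 0.103 + 0.009 = 0.350; P(Preference=OptC | AgeGroup=60-74) = 0.107/0.350 = 0.30571.
P(AgeGroup=30-44) = 0.079 + 0.019 + 0.023 + 0.030 + 0.050 = 0.201; P(Preference=OptC | AgeGroup=30-44) = 0.023/0.201 = 0.11443.
Difference = 0.1913.

0.1913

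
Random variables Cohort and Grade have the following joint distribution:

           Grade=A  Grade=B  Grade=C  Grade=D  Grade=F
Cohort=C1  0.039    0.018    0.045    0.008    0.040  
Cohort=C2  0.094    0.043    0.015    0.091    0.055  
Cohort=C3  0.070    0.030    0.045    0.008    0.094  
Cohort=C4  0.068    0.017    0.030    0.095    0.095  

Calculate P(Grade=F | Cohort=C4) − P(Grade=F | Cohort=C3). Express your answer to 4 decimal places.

-0.0691

P(Cohort=C4) = 0.068 + 0.017 + 0.030 + 0.095 + 0.095 = 0.305; P(Grade=F | Cohort=C4) = 0.095/0.305 = 0.31148.
P(Cohort=C3) = 0.070 + 0.030 + 0.045 + 0.008 + 0.094 = 0.247; P(Grade=F | Cohort=C3) = 0.094/0.247 = 0.38057.
Difference = -0.0691.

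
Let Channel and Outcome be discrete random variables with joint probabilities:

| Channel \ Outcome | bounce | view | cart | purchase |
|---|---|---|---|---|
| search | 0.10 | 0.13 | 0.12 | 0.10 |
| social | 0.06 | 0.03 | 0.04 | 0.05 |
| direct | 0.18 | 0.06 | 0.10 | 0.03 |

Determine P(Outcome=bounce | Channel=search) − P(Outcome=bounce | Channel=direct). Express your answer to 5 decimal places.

P(Channel=search) = 0.10 + 0.13 + 0.12 + 0.10 = 0.45; P(Outcome=bounce | Channel=search) = 0.10/0.45 = 0.222222.
P(Channel=direct) = 0.18 + 0.06 + 0.10 + 0.03 = 0.37; P(Outcome=bounce | Channel=direct) = 0.18/0.37 = 0.486486.
Difference = -0.26426.

-0.26426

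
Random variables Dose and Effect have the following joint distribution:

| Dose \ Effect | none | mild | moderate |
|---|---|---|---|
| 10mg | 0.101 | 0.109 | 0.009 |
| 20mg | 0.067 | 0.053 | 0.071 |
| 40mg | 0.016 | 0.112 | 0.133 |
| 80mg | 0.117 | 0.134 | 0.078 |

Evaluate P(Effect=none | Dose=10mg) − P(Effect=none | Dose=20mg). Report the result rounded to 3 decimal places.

P(Dose=10mg) = 0.101 + 0.109 + 0.009 = 0.219; P(Effect=none | Dose=10mg) = 0.101/0.219 = 0.4612.
P(Dose=20mg) = 0.067 + 0.053 + 0.071 = 0.191; P(Effect=none | Dose=20mg) = 0.067/0.191 = 0.3508.
Difference = 0.110.

0.110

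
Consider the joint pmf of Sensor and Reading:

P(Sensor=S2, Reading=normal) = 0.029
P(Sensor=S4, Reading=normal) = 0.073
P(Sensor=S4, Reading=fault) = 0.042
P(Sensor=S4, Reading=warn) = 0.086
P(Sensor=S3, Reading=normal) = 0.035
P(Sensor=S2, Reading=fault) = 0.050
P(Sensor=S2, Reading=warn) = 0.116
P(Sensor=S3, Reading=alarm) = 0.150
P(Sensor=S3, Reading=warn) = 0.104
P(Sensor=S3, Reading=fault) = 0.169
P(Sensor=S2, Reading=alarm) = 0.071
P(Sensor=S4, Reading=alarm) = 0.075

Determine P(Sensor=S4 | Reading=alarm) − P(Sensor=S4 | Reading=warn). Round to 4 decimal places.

P(Reading=alarm) = 0.071 + 0.150 + 0.075 = 0.296; P(Sensor=S4 | Reading=alarm) = 0.075/0.296 = 0.25338.
P(Reading=warn) = 0.116 + 0.104 + 0.086 = 0.306; P(Sensor=S4 | Reading=warn) = 0.086/0.306 = 0.28105.
Difference = -0.0277.

-0.0277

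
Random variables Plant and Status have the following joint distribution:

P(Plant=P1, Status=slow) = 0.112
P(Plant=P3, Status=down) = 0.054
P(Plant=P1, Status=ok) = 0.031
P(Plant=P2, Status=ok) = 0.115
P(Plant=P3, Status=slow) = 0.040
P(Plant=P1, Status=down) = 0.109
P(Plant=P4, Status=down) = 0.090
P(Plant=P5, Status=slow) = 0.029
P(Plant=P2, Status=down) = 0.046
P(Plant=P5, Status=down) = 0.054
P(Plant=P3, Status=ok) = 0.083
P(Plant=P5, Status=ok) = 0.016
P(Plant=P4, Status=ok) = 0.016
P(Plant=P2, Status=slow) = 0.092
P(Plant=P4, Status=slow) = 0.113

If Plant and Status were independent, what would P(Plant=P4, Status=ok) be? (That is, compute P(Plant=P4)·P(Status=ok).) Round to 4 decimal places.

0.0572

P(Plant=P4) = 0.016 + 0.113 + 0.090 = 0.219.
P(Status=ok) = 0.031 + 0.115 + 0.083 + 0.016 + 0.016 = 0.261.
Product: 0.219 × 0.261 = 0.0572.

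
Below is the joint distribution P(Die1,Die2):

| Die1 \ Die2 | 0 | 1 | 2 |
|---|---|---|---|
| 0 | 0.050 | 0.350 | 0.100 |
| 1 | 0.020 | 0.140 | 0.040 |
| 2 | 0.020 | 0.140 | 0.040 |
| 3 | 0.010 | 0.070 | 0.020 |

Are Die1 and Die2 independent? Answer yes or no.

Every cell satisfies P(Die1,Die2) = P(Die1)·P(Die2). For instance P(Die1=0) = 0.500, P(Die2=2) = 0.200, and 0.500×0.200 = 0.100 matches the joint entry. So Die1 and Die2 are independent.

yes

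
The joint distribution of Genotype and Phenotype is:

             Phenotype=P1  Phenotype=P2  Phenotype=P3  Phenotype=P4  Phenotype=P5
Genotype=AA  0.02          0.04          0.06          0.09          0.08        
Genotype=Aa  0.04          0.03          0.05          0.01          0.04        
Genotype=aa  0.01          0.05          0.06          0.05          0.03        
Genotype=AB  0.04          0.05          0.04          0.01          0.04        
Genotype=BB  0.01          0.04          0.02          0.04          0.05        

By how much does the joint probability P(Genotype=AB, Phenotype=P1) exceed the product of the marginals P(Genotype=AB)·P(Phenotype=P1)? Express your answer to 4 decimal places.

0.0184

P(Genotype=AB) = 0.04 + 0.05 + 0.04 + 0.01 + 0.04 = 0.18.
P(Phenotype=P1) = 0.02 + 0.04 + 0.01 + 0.04 + 0.01 = 0.12.
P(Genotype=AB, Phenotype=P1) − P(Genotype=AB)P(Phenotype=P1) = 0.04 − 0.18×0.12 = 0.0184.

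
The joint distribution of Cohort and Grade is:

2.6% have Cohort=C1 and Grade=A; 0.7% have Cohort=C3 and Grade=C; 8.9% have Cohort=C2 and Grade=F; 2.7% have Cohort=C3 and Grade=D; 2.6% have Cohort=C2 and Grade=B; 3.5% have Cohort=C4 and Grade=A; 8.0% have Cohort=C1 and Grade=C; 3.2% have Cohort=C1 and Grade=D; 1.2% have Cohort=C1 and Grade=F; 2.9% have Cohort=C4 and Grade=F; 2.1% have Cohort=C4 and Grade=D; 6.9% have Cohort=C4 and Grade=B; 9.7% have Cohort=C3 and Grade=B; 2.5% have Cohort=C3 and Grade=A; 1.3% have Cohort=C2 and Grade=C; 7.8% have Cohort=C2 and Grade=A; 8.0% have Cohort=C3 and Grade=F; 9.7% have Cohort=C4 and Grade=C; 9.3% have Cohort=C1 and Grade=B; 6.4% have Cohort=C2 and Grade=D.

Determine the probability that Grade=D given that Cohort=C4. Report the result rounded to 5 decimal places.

0.08367

P(Cohort=C4) = 0.035 + 0.069 + 0.097 + 0.021 + 0.029 = 0.251.
P(Grade=D | Cohort=C4) = 0.021/0.251 = 0.08367.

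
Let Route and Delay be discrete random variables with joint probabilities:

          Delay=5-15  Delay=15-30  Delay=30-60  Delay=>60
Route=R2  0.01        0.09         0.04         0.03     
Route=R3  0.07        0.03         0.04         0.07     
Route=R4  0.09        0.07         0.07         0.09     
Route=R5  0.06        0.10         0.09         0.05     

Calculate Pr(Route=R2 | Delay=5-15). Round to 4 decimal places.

0.0435

P(Delay=5-15) = 0.01 + 0.07 + 0.09 + 0.06 = 0.23.
P(Route=R2 | Delay=5-15) = 0.01/0.23 = 0.0435.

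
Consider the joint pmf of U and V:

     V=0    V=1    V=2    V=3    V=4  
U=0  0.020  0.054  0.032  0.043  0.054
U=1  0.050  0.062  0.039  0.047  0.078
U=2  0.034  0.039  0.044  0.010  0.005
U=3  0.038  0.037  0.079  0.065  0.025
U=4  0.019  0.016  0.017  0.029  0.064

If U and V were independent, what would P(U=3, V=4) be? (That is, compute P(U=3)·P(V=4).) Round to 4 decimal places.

P(U=3) = 0.038 + 0.037 + 0.079 + 0.065 + 0.025 = 0.244.
P(V=4) = 0.054 + 0.078 + 0.005 + 0.025 + 0.064 = 0.226.
Product: 0.244 × 0.226 = 0.0551.

0.0551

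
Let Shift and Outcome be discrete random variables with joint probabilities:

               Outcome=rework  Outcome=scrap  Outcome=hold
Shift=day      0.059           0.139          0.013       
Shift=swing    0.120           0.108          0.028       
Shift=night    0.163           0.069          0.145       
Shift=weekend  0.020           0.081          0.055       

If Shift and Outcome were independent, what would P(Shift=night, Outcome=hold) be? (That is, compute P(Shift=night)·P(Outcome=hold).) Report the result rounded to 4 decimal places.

P(Shift=night) = 0.163 + 0.069 + 0.145 = 0.377.
P(Outcome=hold) = 0.013 + 0.028 + 0.145 + 0.055 = 0.241.
Product: 0.377 × 0.241 = 0.0909.

0.0909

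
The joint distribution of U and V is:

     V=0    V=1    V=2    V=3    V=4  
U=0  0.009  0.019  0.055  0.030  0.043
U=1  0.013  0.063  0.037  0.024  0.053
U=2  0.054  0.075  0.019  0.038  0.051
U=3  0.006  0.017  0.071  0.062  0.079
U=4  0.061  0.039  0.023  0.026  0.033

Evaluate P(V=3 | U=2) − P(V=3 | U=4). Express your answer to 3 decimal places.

0.017

P(U=2) = 0.054 + 0.075 + 0.019 + 0.038 + 0.051 = 0.237; P(V=3 | U=2) = 0.038/0.237 = 0.1603.
P(U=4) = 0.061 + 0.039 + 0.023 + 0.026 + 0.033 = 0.182; P(V=3 | U=4) = 0.026/0.182 = 0.1429.
Difference = 0.017.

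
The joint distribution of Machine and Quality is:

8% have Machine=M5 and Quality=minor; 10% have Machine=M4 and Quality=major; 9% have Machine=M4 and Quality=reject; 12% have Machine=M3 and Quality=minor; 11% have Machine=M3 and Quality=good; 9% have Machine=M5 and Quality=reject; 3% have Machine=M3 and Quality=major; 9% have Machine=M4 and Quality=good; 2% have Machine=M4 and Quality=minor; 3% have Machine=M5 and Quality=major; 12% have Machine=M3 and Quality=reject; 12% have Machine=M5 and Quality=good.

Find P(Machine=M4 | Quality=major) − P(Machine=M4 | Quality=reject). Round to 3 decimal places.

P(Quality=major) = 0.03 + 0.10 + 0.03 = 0.16; P(Machine=M4 | Quality=major) = 0.10/0.16 = 0.6250.
P(Quality=reject) = 0.12 + 0.09 + 0.09 = 0.30; P(Machine=M4 | Quality=reject) = 0.09/0.30 = 0.3000.
Difference = 0.325.

0.325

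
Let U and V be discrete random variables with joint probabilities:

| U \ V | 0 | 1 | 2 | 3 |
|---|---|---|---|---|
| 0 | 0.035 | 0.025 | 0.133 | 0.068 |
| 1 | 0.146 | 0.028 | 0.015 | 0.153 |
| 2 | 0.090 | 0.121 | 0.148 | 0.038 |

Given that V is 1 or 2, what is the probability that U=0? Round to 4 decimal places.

P(V=1) = 0.025 + 0.028 + 0.121 = 0.174.
P(V=2) = 0.133 + 0.015 + 0.148 = 0.296.
P(V ∈ {1, 2}) = 0.174 + 0.296 = 0.470; P(U=0, V ∈ {1, 2}) = 0.025 + 0.133 = 0.158.
P(U=0 | V ∈ {1, 2}) = 0.158/0.470 = 0.3362.

0.3362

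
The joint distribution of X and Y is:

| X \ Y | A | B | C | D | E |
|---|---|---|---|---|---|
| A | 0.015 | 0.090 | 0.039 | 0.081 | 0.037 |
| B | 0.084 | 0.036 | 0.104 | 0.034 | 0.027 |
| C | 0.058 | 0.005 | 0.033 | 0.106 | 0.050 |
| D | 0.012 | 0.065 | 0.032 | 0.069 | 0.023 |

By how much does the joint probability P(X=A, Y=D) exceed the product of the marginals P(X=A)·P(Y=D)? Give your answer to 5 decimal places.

P(X=A) = 0.015 + 0.090 + 0.039 + 0.081 + 0.037 = 0.262.
P(Y=D) = 0.081 + 0.034 + 0.106 + 0.069 = 0.290.
P(X=A, Y=D) − P(X=A)P(Y=D) = 0.081 − 0.262×0.290 = 0.00502.

0.00502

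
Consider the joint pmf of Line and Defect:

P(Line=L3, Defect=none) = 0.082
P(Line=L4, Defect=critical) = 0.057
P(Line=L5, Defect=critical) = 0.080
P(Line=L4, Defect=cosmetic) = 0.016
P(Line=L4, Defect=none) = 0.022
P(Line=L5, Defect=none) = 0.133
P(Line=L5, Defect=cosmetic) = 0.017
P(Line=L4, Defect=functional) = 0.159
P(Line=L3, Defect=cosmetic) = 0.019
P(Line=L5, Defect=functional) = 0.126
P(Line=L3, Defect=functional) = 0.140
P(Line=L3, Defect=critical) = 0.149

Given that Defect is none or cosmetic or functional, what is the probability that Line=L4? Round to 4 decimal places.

0.2759

P(Defect=none) = 0.082 + 0.022 + 0.133 = 0.237.
P(Defect=cosmetic) = 0.019 + 0.016 + 0.017 = 0.052.
P(Defect=functional) = 0.140 + 0.159 + 0.126 = 0.425.
P(Defect ∈ {none, cosmetic, functional}) = 0.237 + 0.052 + 0.425 = 0.714; P(Line=L4, Defect ∈ {none, cosmetic, functional}) = 0.022 + 0.016 + 0.159 = 0.197.
P(Line=L4 | Defect ∈ {none, cosmetic, functional}) = 0.197/0.714 = 0.2759.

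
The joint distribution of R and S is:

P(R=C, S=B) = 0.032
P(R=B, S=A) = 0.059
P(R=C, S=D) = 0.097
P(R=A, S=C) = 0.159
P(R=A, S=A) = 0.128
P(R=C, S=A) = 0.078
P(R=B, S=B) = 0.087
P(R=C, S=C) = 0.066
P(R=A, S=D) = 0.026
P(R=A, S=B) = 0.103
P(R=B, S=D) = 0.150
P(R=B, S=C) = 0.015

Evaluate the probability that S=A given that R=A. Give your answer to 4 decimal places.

P(R=A) = 0.128 + 0.103 + 0.159 + 0.026 = 0.416.
P(S=A | R=A) = 0.128/0.416 = 0.3077.

0.3077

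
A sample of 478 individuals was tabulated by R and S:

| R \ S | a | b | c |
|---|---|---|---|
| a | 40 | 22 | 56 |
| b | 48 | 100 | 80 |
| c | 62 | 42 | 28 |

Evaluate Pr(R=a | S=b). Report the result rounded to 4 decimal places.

Total with S=b: 22 + 100 + 42 = 164.
P(R=a | S=b) = 22/164 = 0.1341.

0.1341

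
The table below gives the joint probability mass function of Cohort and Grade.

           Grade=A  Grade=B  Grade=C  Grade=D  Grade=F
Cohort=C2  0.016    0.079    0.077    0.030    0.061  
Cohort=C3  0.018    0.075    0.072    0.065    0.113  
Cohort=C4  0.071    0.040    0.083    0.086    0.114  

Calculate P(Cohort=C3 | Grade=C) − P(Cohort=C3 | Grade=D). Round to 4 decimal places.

P(Grade=C) = 0.077 + 0.072 + 0.083 = 0.232; P(Cohort=C3 | Grade=C) = 0.072/0.232 = 0.31034.
P(Grade=D) = 0.030 + 0.065 + 0.086 = 0.181; P(Cohort=C3 | Grade=D) = 0.065/0.181 = 0.35912.
Difference = -0.0488.

-0.0488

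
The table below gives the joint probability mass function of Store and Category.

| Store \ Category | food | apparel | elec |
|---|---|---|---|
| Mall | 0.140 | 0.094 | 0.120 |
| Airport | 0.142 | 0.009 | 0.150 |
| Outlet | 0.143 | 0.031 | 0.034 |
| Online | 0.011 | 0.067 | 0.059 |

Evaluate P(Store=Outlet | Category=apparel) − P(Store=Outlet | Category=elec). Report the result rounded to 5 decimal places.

0.06056

P(Category=apparel) = 0.094 + 0.009 + 0.031 + 0.067 = 0.201; P(Store=Outlet | Category=apparel) = 0.031/0.201 = 0.154229.
P(Category=elec) = 0.120 + 0.150 + 0.034 + 0.059 = 0.363; P(Store=Outlet | Category=elec) = 0.034/0.363 = 0.093664.
Difference = 0.06056.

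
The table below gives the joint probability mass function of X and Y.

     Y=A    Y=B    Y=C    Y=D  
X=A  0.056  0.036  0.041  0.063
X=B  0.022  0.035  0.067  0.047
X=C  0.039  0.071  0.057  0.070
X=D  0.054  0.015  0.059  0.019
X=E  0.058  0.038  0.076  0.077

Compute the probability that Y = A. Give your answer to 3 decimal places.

P(Y=A) = 0.056 + 0.022 + 0.039 + 0.054 + 0.058 = 0.229.

0.229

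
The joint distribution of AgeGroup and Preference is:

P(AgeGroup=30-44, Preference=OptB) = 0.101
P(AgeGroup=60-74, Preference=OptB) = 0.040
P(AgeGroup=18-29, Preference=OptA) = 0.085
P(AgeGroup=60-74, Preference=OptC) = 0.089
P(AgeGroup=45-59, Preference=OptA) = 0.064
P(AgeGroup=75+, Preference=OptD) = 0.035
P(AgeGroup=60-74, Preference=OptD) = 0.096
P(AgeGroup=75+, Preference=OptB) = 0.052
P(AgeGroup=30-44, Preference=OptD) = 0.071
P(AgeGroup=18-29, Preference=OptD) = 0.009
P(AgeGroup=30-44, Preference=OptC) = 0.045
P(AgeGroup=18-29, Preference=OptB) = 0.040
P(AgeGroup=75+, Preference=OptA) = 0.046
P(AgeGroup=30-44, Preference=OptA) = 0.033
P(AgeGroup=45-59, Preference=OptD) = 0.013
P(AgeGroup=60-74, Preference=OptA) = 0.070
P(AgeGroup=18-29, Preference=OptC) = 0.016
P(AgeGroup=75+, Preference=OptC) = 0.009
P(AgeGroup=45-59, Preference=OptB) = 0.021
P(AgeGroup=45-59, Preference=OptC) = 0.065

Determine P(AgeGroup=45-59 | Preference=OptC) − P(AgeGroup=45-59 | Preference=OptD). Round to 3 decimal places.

0.232

P(Preference=OptC) = 0.016 + 0.045 + 0.065 + 0.089 + 0.009 = 0.224; P(AgeGroup=45-59 | Preference=OptC) = 0.065/0.224 = 0.2902.
P(Preference=OptD) = 0.009 + 0.071 + 0.013 + 0.096 + 0.035 = 0.224; P(AgeGroup=45-59 | Preference=OptD) = 0.013/0.224 = 0.0580.
Difference = 0.232.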